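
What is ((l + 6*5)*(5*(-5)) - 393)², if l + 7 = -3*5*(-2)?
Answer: 2951524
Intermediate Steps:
l = 23 (l = -7 - 3*5*(-2) = -7 - 15*(-2) = -7 + 30 = 23)
((l + 6*5)*(5*(-5)) - 393)² = ((23 + 6*5)*(5*(-5)) - 393)² = ((23 + 30)*(-25) - 393)² = (53*(-25) - 393)² = (-1325 - 393)² = (-1718)² = 2951524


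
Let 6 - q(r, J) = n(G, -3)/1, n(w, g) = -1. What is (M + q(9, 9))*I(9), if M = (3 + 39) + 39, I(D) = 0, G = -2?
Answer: 0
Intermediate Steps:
q(r, J) = 7 (q(r, J) = 6 - (-1)/1 = 6 - (-1) = 6 - 1*(-1) = 6 + 1 = 7)
M = 81 (M = 42 + 39 = 81)
(M + q(9, 9))*I(9) = (81 + 7)*0 = 88*0 = 0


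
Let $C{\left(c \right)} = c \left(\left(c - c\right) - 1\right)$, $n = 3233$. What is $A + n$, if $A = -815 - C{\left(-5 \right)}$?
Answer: $2413$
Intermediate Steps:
$C{\left(c \right)} = - c$ ($C{\left(c \right)} = c \left(0 - 1\right) = c \left(-1\right) = - c$)
$A = -820$ ($A = -815 - \left(-1\right) \left(-5\right) = -815 - 5 = -820$)
$A + n = -820 + 3233 = 2413$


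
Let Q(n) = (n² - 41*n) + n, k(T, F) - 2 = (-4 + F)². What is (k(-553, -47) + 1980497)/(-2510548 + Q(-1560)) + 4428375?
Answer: 16105504100/3637 ≈ 4.4282e+6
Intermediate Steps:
k(T, F) = 2 + (-4 + F)²
Q(n) = n² - 40*n
(k(-553, -47) + 1980497)/(-2510548 + Q(-1560)) + 4428375 = ((2 + (-4 - 47)²) + 1980497)/(-2510548 - 1560*(-40 - 1560)) + 4428375 = ((2 + (-51)²) + 1980497)/(-2510548 - 1560*(-1600)) + 4428375 = ((2 + 2601) + 1980497)/(-2510548 + 2496000) + 4428375 = (2603 + 1980497)/(-14548) + 4428375 = 1983100*(-1/14548) + 4428375 = -495775/3637 + 4428375 = 16105504100/3637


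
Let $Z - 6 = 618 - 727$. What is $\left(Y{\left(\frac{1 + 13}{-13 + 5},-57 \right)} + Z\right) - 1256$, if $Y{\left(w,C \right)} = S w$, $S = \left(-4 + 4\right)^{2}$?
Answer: $-1359$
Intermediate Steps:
$S = 0$ ($S = 0^{2} = 0$)
$Z = -103$ ($Z = 6 + \left(618 - 727\right) = 6 - 109 = -103$)
$Y{\left(w,C \right)} = 0$ ($Y{\left(w,C \right)} = 0 w = 0$)
$\left(Y{\left(\frac{1 + 13}{-13 + 5},-57 \right)} + Z\right) - 1256 = \left(0 - 103\right) - 1256 = -103 - 1256 = -1359$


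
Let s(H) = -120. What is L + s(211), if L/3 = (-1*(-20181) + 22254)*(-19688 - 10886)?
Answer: -3892223190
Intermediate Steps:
L = -3892223070 (L = 3*((-1*(-20181) + 22254)*(-19688 - 10886)) = 3*((20181 + 22254)*(-30574)) = 3*(42435*(-30574)) = 3*(-1297407690) = -3892223070)
L + s(211) = -3892223070 - 120 = -3892223190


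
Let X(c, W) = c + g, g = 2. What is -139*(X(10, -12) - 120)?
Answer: 15012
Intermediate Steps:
X(c, W) = 2 + c (X(c, W) = c + 2 = 2 + c)
-139*(X(10, -12) - 120) = -139*((2 + 10) - 120) = -139*(12 - 120) = -139*(-108) = 15012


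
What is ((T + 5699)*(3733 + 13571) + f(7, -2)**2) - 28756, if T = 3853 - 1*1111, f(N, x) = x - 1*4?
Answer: 146034344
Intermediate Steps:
f(N, x) = -4 + x (f(N, x) = x - 4 = -4 + x)
T = 2742 (T = 3853 - 1111 = 2742)
((T + 5699)*(3733 + 13571) + f(7, -2)**2) - 28756 = ((2742 + 5699)*(3733 + 13571) + (-4 - 2)**2) - 28756 = (8441*17304 + (-6)**2) - 28756 = (146063064 + 36) - 28756 = 146063100 - 28756 = 146034344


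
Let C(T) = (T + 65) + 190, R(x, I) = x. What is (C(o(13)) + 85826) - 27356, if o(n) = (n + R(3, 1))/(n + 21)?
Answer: 998333/17 ≈ 58726.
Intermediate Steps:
o(n) = (3 + n)/(21 + n) (o(n) = (n + 3)/(n + 21) = (3 + n)/(21 + n))
C(T) = 255 + T (C(T) = (65 + T) + 190 = 255 + T)
(C(o(13)) + 85826) - 27356 = ((255 + (3 + 13)/(21 + 13)) + 85826) - 27356 = ((255 + 16/34) + 85826) - 27356 = ((255 + (1/34)*16) + 85826) - 27356 = ((255 + 8/17) + 85826) - 27356 = (4343/17 + 85826) - 27356 = 1463385/17 - 27356 = 998333/17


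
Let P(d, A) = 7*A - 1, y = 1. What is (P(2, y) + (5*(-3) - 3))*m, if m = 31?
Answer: -372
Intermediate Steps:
P(d, A) = -1 + 7*A
(P(2, y) + (5*(-3) - 3))*m = ((-1 + 7*1) + (5*(-3) - 3))*31 = ((-1 + 7) + (-15 - 3))*31 = (6 - 18)*31 = -12*31 = -372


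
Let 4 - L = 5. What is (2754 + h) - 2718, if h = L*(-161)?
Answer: 197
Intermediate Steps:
L = -1 (L = 4 - 1*5 = 4 - 5 = -1)
h = 161 (h = -1*(-161) = 161)
(2754 + h) - 2718 = (2754 + 161) - 2718 = 2915 - 2718 = 197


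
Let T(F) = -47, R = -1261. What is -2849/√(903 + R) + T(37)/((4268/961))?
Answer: -45167/4268 + 2849*I*√358/358 ≈ -10.583 + 150.57*I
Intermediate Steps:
-2849/√(903 + R) + T(37)/((4268/961)) = -2849/√(903 - 1261) - 47/(4268/961) = -2849*(-I*√358/358) - 47/(4268*(1/961)) = -2849*(-I*√358/358) - 47/4268/961 = -(-2849)*I*√358/358 - 47*961/4268 = 2849*I*√358/358 - 45167/4268 = -45167/4268 + 2849*I*√358/358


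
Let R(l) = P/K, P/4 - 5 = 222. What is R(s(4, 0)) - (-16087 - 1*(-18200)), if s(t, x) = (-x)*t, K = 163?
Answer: -343511/163 ≈ -2107.4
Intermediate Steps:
s(t, x) = -t*x
P = 908 (P = 20 + 4*222 = 20 + 888 = 908)
R(l) = 908/163
R(s(4, 0)) - (-16087 - 1*(-18200)) = 908/163 - (-16087 - 1*(-18200)) = 908/163 - (-16087 + 18200) = 908/163 - 1*2113 = 908/163 - 2113 = -343511/163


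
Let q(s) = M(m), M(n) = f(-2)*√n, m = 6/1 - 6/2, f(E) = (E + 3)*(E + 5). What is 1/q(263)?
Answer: √3/9 ≈ 0.19245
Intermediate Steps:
f(E) = (3 + E)*(5 + E)
m = 3 (m = 6*1 - 6*½ = 6 - 3 = 3)
M(n) = 3*√n (M(n) = (15 + (-2)² + 8*(-2))*√n = (15 + 4 - 16)*√n = 3*√n)
q(s) = 3*√3
1/q(263) = 1/(3*√3) = √3/9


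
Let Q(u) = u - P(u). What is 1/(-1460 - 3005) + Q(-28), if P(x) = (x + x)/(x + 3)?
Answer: -675113/22325 ≈ -30.240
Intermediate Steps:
P(x) = 2*x/(3 + x) (P(x) = (2*x)/(3 + x) = 2*x/(3 + x))
Q(u) = u - 2*u/(3 + u)
1/(-1460 - 3005) + Q(-28) = 1/(-1460 - 3005) - 28*(1 - 28)/(3 - 28) = 1/(-4465) - 28*(-27)/(-25) = -1/4465 - 28*(-1/25)*(-27) = -1/4465 - 756/25 = -675113/22325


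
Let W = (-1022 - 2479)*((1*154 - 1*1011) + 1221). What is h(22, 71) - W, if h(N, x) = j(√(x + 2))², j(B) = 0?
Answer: 1274364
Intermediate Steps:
h(N, x) = 0 (h(N, x) = 0² = 0)
W = -1274364 (W = -3501*((154 - 1011) + 1221) = -3501*(-857 + 1221) = -3501*364 = -1274364)
h(22, 71) - W = 0 - 1*(-1274364) = 0 + 1274364 = 1274364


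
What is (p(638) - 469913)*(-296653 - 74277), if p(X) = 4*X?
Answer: 173358215730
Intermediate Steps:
(p(638) - 469913)*(-296653 - 74277) = (4*638 - 469913)*(-296653 - 74277) = (2552 - 469913)*(-370930) = -467361*(-370930) = 173358215730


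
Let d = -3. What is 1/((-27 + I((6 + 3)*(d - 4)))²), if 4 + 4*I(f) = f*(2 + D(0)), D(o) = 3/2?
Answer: 64/442225 ≈ 0.00014472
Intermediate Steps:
D(o) = 3/2 (D(o) = 3*(½) = 3/2)
I(f) = -1 + 7*f/8 (I(f) = -1 + (f*(2 + 3/2))/4 = -1 + (f*(7/2))/4 = -1 + (7*f/2)/4 = -1 + 7*f/8)
1/((-27 + I((6 + 3)*(d - 4)))²) = 1/((-27 + (-1 + 7*((6 + 3)*(-3 - 4))/8))²) = 1/((-27 + (-1 + 7*(9*(-7))/8))²) = 1/((-27 + (-1 + (7/8)*(-63)))²) = 1/((-27 + (-1 - 441/8))²) = 1/((-27 - 449/8)²) = 1/((-665/8)²) = 1/(442225/64) = 64/442225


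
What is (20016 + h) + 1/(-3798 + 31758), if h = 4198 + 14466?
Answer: 1081492801/27960 ≈ 38680.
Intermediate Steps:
h = 18664
(20016 + h) + 1/(-3798 + 31758) = (20016 + 18664) + 1/(-3798 + 31758) = 38680 + 1/27960 = 1081492801/27960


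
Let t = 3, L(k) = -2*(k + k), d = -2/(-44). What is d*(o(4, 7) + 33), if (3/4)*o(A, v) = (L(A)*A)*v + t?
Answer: -1681/66 ≈ -25.470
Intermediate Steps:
d = 1/22 (d = -2*(-1/44) = 1/22 ≈ 0.045455)
L(k) = -4*k
o(A, v) = 4 - 16*v*A²/3 (o(A, v) = 4*(((-4*A)*A)*v + 3)/3 = 4*((-4*A²)*v + 3)/3 = 4*(-4*v*A² + 3)/3 = 4*(3 - 4*v*A²)/3 = 4 - 16*v*A²/3)
d*(o(4, 7) + 33) = ((4 - 16/3*7*4²) + 33)/22 = ((4 - 16/3*7*16) + 33)/22 = ((4 - 1792/3) + 33)/22 = (-1780/3 + 33)/22 = (1/22)*(-1681/3) = -1681/66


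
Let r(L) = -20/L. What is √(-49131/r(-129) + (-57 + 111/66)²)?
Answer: I*√3797401670/110 ≈ 560.21*I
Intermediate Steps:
√(-49131/r(-129) + (-57 + 111/66)²) = √(-49131/((-20/(-129))) + (-57 + 111/66)²) = √(-49131/((-20*(-1/129))) + (-57 + 111*(1/66))²) = √(-49131/20/129 + (-57 + 37/22)²) = √(-49131*129/20 + (-1217/22)²) = √(-6337899/20 + 1481089/484) = √(-379740167/1210) = I*√3797401670/110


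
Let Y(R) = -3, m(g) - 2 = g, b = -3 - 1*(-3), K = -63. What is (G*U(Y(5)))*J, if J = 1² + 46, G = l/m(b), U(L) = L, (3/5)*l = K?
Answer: 14805/2 ≈ 7402.5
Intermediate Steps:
b = 0 (b = -3 + 3 = 0)
m(g) = 2 + g
l = -105 (l = (5/3)*(-63) = -105)
G = -105/2 (G = -105/(2 + 0) = -105/2 ≈ -52.500)
J = 47 (J = 1 + 46 = 47)
(G*U(Y(5)))*J = -105/2*(-3)*47 = (315/2)*47 = 14805/2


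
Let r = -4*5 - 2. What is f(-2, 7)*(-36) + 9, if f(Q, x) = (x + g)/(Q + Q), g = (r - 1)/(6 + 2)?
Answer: 369/8 ≈ 46.125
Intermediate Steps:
r = -22 (r = -20 - 2 = -22)
g = -23/8 (g = (-22 - 1)/(6 + 2) = -23/8 ≈ -2.8750)
f(Q, x) = (-23/8 + x)/(2*Q) (f(Q, x) = (x - 23/8)/(Q + Q) = (-23/8 + x)/((2*Q)) = (-23/8 + x)*(1/(2*Q)) = (-23/8 + x)/(2*Q))
f(-2, 7)*(-36) + 9 = ((1/16)*(-23 + 8*7)/(-2))*(-36) + 9 = ((1/16)*(-½)*(-23 + 56))*(-36) + 9 = ((1/16)*(-½)*33)*(-36) + 9 = -33/32*(-36) + 9 = 297/8 + 9 = 369/8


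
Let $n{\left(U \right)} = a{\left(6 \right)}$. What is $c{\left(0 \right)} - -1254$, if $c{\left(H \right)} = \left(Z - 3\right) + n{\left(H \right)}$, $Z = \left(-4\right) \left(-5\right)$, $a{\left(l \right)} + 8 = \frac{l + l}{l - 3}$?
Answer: $1267$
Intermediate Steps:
$a{\left(l \right)} = -8 + \frac{2 l}{-3 + l}$ ($a{\left(l \right)} = -8 + \frac{l + l}{l - 3} = -8 + \frac{2 l}{-3 + l}$)
$n{\left(U \right)} = -4$ ($n{\left(U \right)} = \frac{6 \left(4 - 6\right)}{-3 + 6} = \frac{6 \left(4 - 6\right)}{3} = 6 \cdot \frac{1}{3} \left(-2\right) = -4$)
$Z = 20$
$c{\left(H \right)} = 13$ ($c{\left(H \right)} = \left(20 - 3\right) - 4 = 17 - 4 = 13$)
$c{\left(0 \right)} - -1254 = 13 - -1254 = 13 + 1254 = 1267$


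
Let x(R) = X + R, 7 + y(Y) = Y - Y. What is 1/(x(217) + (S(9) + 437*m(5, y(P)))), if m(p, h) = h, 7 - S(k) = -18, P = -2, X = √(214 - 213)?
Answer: -1/2816 ≈ -0.00035511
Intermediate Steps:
X = 1 (X = √1 = 1)
y(Y) = -7 (y(Y) = -7 + (Y - Y) = -7 + 0 = -7)
S(k) = 25 (S(k) = 7 - 1*(-18) = 7 + 18 = 25)
x(R) = 1 + R
1/(x(217) + (S(9) + 437*m(5, y(P)))) = 1/((1 + 217) + (25 + 437*(-7))) = 1/(218 + (25 - 3059)) = 1/(218 - 3034) = 1/(-2816) = -1/2816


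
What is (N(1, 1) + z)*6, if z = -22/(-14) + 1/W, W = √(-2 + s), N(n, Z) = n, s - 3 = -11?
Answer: 108/7 - 3*I*√10/5 ≈ 15.429 - 1.8974*I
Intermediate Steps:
s = -8 (s = 3 - 11 = -8)
W = I*√10 (W = √(-2 - 8) = √(-10) = I*√10 ≈ 3.1623*I)
z = 11/7 - I*√10/10 (z = -22/(-14) + 1/(I*√10) = -22*(-1/14) + 1*(-I*√10/10) = 11/7 - I*√10/10 ≈ 1.5714 - 0.31623*I)
(N(1, 1) + z)*6 = (1 + (11/7 - I*√10/10))*6 = (18/7 - I*√10/10)*6 = 108/7 - 3*I*√10/5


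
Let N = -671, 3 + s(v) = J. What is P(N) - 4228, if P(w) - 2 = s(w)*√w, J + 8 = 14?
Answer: -4226 + 3*I*√671 ≈ -4226.0 + 77.711*I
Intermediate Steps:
J = 6 (J = -8 + 14 = 6)
s(v) = 3 (s(v) = -3 + 6 = 3)
P(w) = 2 + 3*√w
P(N) - 4228 = (2 + 3*√(-671)) - 4228 = (2 + 3*(I*√671)) - 4228 = (2 + 3*I*√671) - 4228 = -4226 + 3*I*√671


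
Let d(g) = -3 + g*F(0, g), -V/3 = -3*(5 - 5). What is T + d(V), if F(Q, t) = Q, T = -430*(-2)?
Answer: 857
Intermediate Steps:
T = 860
V = 0 (V = -(-9)*(5 - 5) = -(-9)*0 = -3*0 = 0)
d(g) = -3 (d(g) = -3 + g*0 = -3 + 0 = -3)
T + d(V) = 860 - 3 = 857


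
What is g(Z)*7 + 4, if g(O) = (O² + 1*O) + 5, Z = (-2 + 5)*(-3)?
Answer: 543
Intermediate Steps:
Z = -9 (Z = 3*(-3) = -9)
g(O) = 5 + O + O² (g(O) = (O² + O) + 5 = (O + O²) + 5 = 5 + O + O²)
g(Z)*7 + 4 = (5 - 9 + (-9)²)*7 + 4 = (5 - 9 + 81)*7 + 4 = 77*7 + 4 = 539 + 4 = 543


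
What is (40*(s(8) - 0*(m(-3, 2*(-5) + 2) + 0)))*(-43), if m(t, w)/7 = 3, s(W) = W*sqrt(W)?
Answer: -27520*sqrt(2) ≈ -38919.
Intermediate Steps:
s(W) = W**(3/2)
m(t, w) = 21 (m(t, w) = 7*3 = 21)
(40*(s(8) - 0*(m(-3, 2*(-5) + 2) + 0)))*(-43) = (40*(8**(3/2) - 0*(21 + 0)))*(-43) = (40*(16*sqrt(2) - 0*21))*(-43) = (40*(16*sqrt(2) - 1*0))*(-43) = (40*(16*sqrt(2) + 0))*(-43) = (40*(16*sqrt(2)))*(-43) = (640*sqrt(2))*(-43) = -27520*sqrt(2)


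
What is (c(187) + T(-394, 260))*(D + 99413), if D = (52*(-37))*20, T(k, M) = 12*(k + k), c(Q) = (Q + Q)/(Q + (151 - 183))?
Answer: -89285490498/155 ≈ -5.7604e+8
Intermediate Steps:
c(Q) = 2*Q/(-32 + Q) (c(Q) = (2*Q)/(Q - 32) = (2*Q)/(-32 + Q) = 2*Q/(-32 + Q))
T(k, M) = 24*k (T(k, M) = 12*(2*k) = 24*k)
D = -38480 (D = -1924*20 = -38480)
(c(187) + T(-394, 260))*(D + 99413) = (2*187/(-32 + 187) + 24*(-394))*(-38480 + 99413) = (2*187/155 - 9456)*60933 = (2*187*(1/155) - 9456)*60933 = (374/155 - 9456)*60933 = -1465306/155*60933 = -89285490498/155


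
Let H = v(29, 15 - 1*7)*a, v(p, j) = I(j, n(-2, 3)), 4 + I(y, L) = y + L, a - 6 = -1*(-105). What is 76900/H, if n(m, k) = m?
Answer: 38450/111 ≈ 346.40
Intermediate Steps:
a = 111 (a = 6 - 1*(-105) = 6 + 105 = 111)
I(y, L) = -4 + L + y (I(y, L) = -4 + (y + L) = -4 + (L + y) = -4 + L + y)
v(p, j) = -6 + j (v(p, j) = -4 - 2 + j = -6 + j)
H = 222 (H = (-6 + (15 - 1*7))*111 = (-6 + (15 - 7))*111 = (-6 + 8)*111 = 2*111 = 222)
76900/H = 76900/222 = 76900*(1/222) = 38450/111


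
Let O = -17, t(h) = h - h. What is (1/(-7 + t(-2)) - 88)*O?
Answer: 10489/7 ≈ 1498.4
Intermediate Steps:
t(h) = 0
(1/(-7 + t(-2)) - 88)*O = (1/(-7 + 0) - 88)*(-17) = (1/(-7) - 88)*(-17) = (-⅐ - 88)*(-17) = -617/7*(-17) = 10489/7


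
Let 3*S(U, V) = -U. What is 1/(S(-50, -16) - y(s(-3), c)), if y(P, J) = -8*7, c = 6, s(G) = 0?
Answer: 3/218 ≈ 0.013761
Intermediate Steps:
S(U, V) = -U/3 (S(U, V) = (-U)/3 = -U/3)
y(P, J) = -56
1/(S(-50, -16) - y(s(-3), c)) = 1/(-1/3*(-50) - 1*(-56)) = 1/(50/3 + 56) = 1/(218/3) = 3/218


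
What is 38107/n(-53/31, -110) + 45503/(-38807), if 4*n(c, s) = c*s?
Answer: 1727435781/2134385 ≈ 809.34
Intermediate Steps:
n(c, s) = c*s/4 (n(c, s) = (c*s)/4 = c*s/4)
38107/n(-53/31, -110) + 45503/(-38807) = 38107/(((¼)*(-53/31)*(-110))) + 45503/(-38807) = 38107/(((¼)*(-53*1/31)*(-110))) + 45503*(-1/38807) = 38107/(((¼)*(-53/31)*(-110))) - 45503/38807 = 38107/(2915/62) - 45503/38807 = 38107*(62/2915) - 45503/38807 = 44578/55 - 45503/38807 = 1727435781/2134385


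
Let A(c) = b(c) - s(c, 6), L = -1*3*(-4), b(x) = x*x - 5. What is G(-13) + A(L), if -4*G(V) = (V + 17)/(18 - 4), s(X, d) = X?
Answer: 1777/14 ≈ 126.93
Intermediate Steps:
b(x) = -5 + x² (b(x) = x² - 5 = -5 + x²)
L = 12 (L = -3*(-4) = 12)
G(V) = -17/56 - V/56 (G(V) = -(V + 17)/(4*(18 - 4)) = -(17 + V)/(4*14) = -(17/14 + V/14)/4 = -17/56 - V/56)
A(c) = -5 + c² - c (A(c) = (-5 + c²) - c = -5 + c² - c)
G(-13) + A(L) = (-17/56 - 1/56*(-13)) + (-5 + 12² - 1*12) = (-17/56 + 13/56) + (-5 + 144 - 12) = -1/14 + 127 = 1777/14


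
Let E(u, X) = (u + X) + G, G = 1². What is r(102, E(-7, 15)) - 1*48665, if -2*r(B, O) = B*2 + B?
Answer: -48818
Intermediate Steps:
G = 1
E(u, X) = 1 + X + u (E(u, X) = (u + X) + 1 = (X + u) + 1 = 1 + X + u)
r(B, O) = -3*B/2 (r(B, O) = -(B*2 + B)/2 = -(2*B + B)/2 = -3*B/2)
r(102, E(-7, 15)) - 1*48665 = -3/2*102 - 1*48665 = -153 - 48665 = -48818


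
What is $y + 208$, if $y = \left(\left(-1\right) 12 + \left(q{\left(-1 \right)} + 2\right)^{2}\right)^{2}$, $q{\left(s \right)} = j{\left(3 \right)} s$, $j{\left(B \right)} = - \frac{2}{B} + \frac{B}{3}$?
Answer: $\frac{23737}{81} \approx 293.05$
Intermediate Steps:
$j{\left(B \right)} = - \frac{2}{B} + \frac{B}{3}$ ($j{\left(B \right)} = - \frac{2}{B} + B \frac{1}{3} = - \frac{2}{B} + \frac{B}{3}$)
$q{\left(s \right)} = \frac{s}{3}$ ($q{\left(s \right)} = \left(- \frac{2}{3} + \frac{1}{3} \cdot 3\right) s = \left(\left(-2\right) \frac{1}{3} + 1\right) s = \left(- \frac{2}{3} + 1\right) s = \frac{s}{3}$)
$y = \frac{6889}{81}$ ($y = \left(\left(-1\right) 12 + \left(\frac{1}{3} \left(-1\right) + 2\right)^{2}\right)^{2} = \left(-12 + \left(- \frac{1}{3} + 2\right)^{2}\right)^{2} = \left(-12 + \left(\frac{5}{3}\right)^{2}\right)^{2} = \left(-12 + \frac{25}{9}\right)^{2} = \left(- \frac{83}{9}\right)^{2} = \frac{6889}{81} \approx 85.049$)
$y + 208 = \frac{6889}{81} + 208 = \frac{23737}{81}$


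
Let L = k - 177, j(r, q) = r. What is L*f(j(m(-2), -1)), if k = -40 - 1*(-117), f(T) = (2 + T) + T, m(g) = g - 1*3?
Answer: 800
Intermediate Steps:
m(g) = -3 + g (m(g) = g - 3 = -3 + g)
f(T) = 2 + 2*T
k = 77 (k = -40 + 117 = 77)
L = -100 (L = 77 - 177 = -100)
L*f(j(m(-2), -1)) = -100*(2 + 2*(-3 - 2)) = -100*(2 + 2*(-5)) = -100*(2 - 10) = -100*(-8) = 800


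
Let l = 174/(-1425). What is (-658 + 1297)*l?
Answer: -37062/475 ≈ -78.025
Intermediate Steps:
l = -58/475 (l = 174*(-1/1425) = -58/475 ≈ -0.12211)
(-658 + 1297)*l = (-658 + 1297)*(-58/475) = 639*(-58/475) = -37062/475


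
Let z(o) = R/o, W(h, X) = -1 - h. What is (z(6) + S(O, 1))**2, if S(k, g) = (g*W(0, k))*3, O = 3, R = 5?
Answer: 169/36 ≈ 4.6944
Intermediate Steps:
S(k, g) = -3*g (S(k, g) = (g*(-1 - 1*0))*3 = (g*(-1 + 0))*3 = (g*(-1))*3 = -g*3 = -3*g)
z(o) = 5/o
(z(6) + S(O, 1))**2 = (5/6 - 3*1)**2 = (5*(1/6) - 3)**2 = (5/6 - 3)**2 = (-13/6)**2 = 169/36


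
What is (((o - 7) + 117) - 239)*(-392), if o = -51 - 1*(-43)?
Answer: 53704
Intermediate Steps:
o = -8 (o = -51 + 43 = -8)
(((o - 7) + 117) - 239)*(-392) = (((-8 - 7) + 117) - 239)*(-392) = ((-15 + 117) - 239)*(-392) = (102 - 239)*(-392) = -137*(-392) = 53704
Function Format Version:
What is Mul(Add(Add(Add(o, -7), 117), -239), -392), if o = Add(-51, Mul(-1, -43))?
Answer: 53704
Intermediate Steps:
o = -8 (o = Add(-51, 43) = -8)
Mul(Add(Add(Add(o, -7), 117), -239), -392) = Mul(Add(Add(Add(-8, -7), 117), -239), -392) = Mul(Add(Add(-15, 117), -239), -392) = Mul(Add(102, -239), -392) = Mul(-137, -392) = 53704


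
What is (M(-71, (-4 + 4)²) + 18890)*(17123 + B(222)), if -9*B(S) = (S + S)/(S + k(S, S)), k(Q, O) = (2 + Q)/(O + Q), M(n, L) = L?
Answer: 3994275180210/12349 ≈ 3.2345e+8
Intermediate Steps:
k(Q, O) = (2 + Q)/(O + Q)
B(S) = -2*S/(9*(S + (2 + S)/(2*S))) (B(S) = -(S + S)/(9*(S + (2 + S)/(S + S))) = -2*S/(9*(S + (2 + S)/((2*S)))) = -2*S/(9*(S + (1/(2*S))*(2 + S))) = -2*S/(9*(S + (2 + S)/(2*S))))
(M(-71, (-4 + 4)²) + 18890)*(17123 + B(222)) = ((-4 + 4)² + 18890)*(17123 - 4*222²/(18 + 9*222 + 18*222²)) = (0² + 18890)*(17123 - 4*49284/(18 + 1998 + 18*49284)) = (0 + 18890)*(17123 - 4*49284/(18 + 1998 + 887112)) = 18890*(17123 - 4*49284/889128) = 18890*(17123 - 4*49284*1/889128) = 18890*(17123 - 2738/12349) = 18890*(211449189/12349) = 3994275180210/12349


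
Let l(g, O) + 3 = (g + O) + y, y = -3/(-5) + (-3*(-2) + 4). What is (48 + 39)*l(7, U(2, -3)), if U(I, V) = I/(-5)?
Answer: 6177/5 ≈ 1235.4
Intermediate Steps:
U(I, V) = -I/5 (U(I, V) = I*(-1/5) = -I/5)
y = 53/5 (y = -3*(-1/5) + (6 + 4) = 3/5 + 10 = 53/5 ≈ 10.600)
l(g, O) = 38/5 + O + g (l(g, O) = -3 + ((g + O) + 53/5) = -3 + ((O + g) + 53/5) = -3 + (53/5 + O + g) = 38/5 + O + g)
(48 + 39)*l(7, U(2, -3)) = (48 + 39)*(38/5 - 1/5*2 + 7) = 87*(38/5 - 2/5 + 7) = 87*(71/5) = 6177/5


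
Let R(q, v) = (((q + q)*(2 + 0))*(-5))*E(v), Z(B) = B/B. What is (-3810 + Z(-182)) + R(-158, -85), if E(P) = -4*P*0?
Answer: -3809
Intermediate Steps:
Z(B) = 1
E(P) = 0
R(q, v) = 0 (R(q, v) = (((q + q)*(2 + 0))*(-5))*0 = (((2*q)*2)*(-5))*0 = ((4*q)*(-5))*0 = -20*q*0 = 0)
(-3810 + Z(-182)) + R(-158, -85) = (-3810 + 1) + 0 = -3809 + 0 = -3809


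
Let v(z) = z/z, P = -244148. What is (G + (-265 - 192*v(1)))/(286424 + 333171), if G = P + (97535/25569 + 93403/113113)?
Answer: -707429808479923/1791984168689715 ≈ -0.39477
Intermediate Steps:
v(z) = 1
G = -706108079342194/2892186297 (G = -244148 + (97535/25569 + 93403/113113) = -244148 + 13420697762/2892186297 = -706108079342194/2892186297 ≈ -2.4414e+5)
(G + (-265 - 192*v(1)))/(286424 + 333171) = (-706108079342194/2892186297 + (-265 - 192*1))/(286424 + 333171) = (-706108079342194/2892186297 + (-265 - 192))/619595 = (-706108079342194/2892186297 - 457)*(1/619595) = -707429808479923/2892186297*1/619595 = -707429808479923/1791984168689715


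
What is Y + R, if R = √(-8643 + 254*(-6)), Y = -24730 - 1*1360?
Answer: -26090 + I*√10167 ≈ -26090.0 + 100.83*I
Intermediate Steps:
Y = -26090 (Y = -24730 - 1360 = -26090)
R = I*√10167 (R = √(-8643 - 1524) = √(-10167) = I*√10167 ≈ 100.83*I)
Y + R = -26090 + I*√10167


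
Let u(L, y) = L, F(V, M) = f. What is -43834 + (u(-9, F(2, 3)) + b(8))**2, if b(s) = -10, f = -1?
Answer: -43473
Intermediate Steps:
F(V, M) = -1
-43834 + (u(-9, F(2, 3)) + b(8))**2 = -43834 + (-9 - 10)**2 = -43834 + (-19)**2 = -43834 + 361 = -43473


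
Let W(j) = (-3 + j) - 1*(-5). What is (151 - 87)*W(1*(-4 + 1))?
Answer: -64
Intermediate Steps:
W(j) = 2 + j (W(j) = (-3 + j) + 5 = 2 + j)
(151 - 87)*W(1*(-4 + 1)) = (151 - 87)*(2 + 1*(-4 + 1)) = 64*(2 + 1*(-3)) = 64*(2 - 3) = 64*(-1) = -64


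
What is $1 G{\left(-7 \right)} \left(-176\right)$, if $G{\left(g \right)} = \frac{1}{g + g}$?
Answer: $\frac{88}{7} \approx 12.571$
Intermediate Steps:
$G{\left(g \right)} = \frac{1}{2 g}$
$1 G{\left(-7 \right)} \left(-176\right) = 1 \frac{1}{2 \left(-7\right)} \left(-176\right) = 1 \cdot \frac{1}{2} \left(- \frac{1}{7}\right) \left(-176\right) = 1 \left(- \frac{1}{14}\right) \left(-176\right) = \left(- \frac{1}{14}\right) \left(-176\right) = \frac{88}{7}$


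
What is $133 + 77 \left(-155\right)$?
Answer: $-11802$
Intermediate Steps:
$133 + 77 \left(-155\right) = 133 - 11935 = -11802$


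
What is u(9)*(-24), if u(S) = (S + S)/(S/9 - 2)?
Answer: 432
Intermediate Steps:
u(S) = 2*S/(-2 + S/9) (u(S) = (2*S)/(S*(⅑) - 2) = (2*S)/(S/9 - 2) = (2*S)/(-2 + S/9) = 2*S/(-2 + S/9))
u(9)*(-24) = (18*9/(-18 + 9))*(-24) = (18*9/(-9))*(-24) = (18*9*(-⅑))*(-24) = -18*(-24) = 432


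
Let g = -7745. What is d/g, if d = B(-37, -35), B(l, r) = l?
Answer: 37/7745 ≈ 0.0047773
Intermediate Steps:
d = -37
d/g = -37/(-7745) = -37*(-1/7745) = 37/7745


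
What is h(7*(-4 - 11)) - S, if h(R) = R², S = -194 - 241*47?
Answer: 22546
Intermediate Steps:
S = -11521 (S = -194 - 11327 = -11521)
h(7*(-4 - 11)) - S = (7*(-4 - 11))² - 1*(-11521) = (7*(-15))² + 11521 = (-105)² + 11521 = 11025 + 11521 = 22546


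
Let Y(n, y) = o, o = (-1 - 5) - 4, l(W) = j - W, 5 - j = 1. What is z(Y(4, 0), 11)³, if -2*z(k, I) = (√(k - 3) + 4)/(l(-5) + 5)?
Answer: 23/5488 - 5*I*√13/3136 ≈ 0.004191 - 0.0057486*I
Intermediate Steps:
j = 4 (j = 5 - 1*1 = 5 - 1 = 4)
l(W) = 4 - W
o = -10 (o = -6 - 4 = -10)
Y(n, y) = -10
z(k, I) = -⅐ - √(-3 + k)/28 (z(k, I) = -(√(k - 3) + 4)/(2*((4 - 1*(-5)) + 5)) = -(√(-3 + k) + 4)/(2*((4 + 5) + 5)) = -(4 + √(-3 + k))/(2*(9 + 5)) = -(4 + √(-3 + k))/(2*14) = -(2/7 + √(-3 + k)/14)/2 = -⅐ - √(-3 + k)/28)
z(Y(4, 0), 11)³ = (-⅐ - √(-3 - 10)/28)³ = (-⅐ - I*√13/28)³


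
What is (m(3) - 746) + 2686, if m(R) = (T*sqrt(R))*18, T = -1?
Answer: 1940 - 18*sqrt(3) ≈ 1908.8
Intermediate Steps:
m(R) = -18*sqrt(R) (m(R) = -sqrt(R)*18 = -18*sqrt(R))
(m(3) - 746) + 2686 = (-18*sqrt(3) - 746) + 2686 = (-746 - 18*sqrt(3)) + 2686 = 1940 - 18*sqrt(3)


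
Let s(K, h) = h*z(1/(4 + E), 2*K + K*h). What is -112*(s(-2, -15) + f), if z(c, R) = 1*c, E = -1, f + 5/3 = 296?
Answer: -97216/3 ≈ -32405.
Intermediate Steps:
f = 883/3 (f = -5/3 + 296 = 883/3 ≈ 294.33)
z(c, R) = c
s(K, h) = h/3 (s(K, h) = h/(4 - 1) = h/3)
-112*(s(-2, -15) + f) = -112*((1/3)*(-15) + 883/3) = -112*(-5 + 883/3) = -112*868/3 = -97216/3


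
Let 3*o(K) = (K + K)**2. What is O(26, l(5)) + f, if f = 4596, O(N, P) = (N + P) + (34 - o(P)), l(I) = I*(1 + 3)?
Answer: 12428/3 ≈ 4142.7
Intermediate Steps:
l(I) = 4*I (l(I) = I*4 = 4*I)
o(K) = 4*K**2/3 (o(K) = (K + K)**2/3 = (2*K)**2/3 = (4*K**2)/3 = 4*K**2/3)
O(N, P) = 34 + N + P - 4*P**2/3 (O(N, P) = (N + P) + (34 - 4*P**2/3) = 34 + N + P - 4*P**2/3)
O(26, l(5)) + f = (34 + 26 + 4*5 - 4*(4*5)**2/3) + 4596 = (34 + 26 + 20 - 4/3*20**2) + 4596 = (34 + 26 + 20 - 4/3*400) + 4596 = (34 + 26 + 20 - 1600/3) + 4596 = -1360/3 + 4596 = 12428/3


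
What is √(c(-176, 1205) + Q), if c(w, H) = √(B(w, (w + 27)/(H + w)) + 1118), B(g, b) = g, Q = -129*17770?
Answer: √(-2292330 + √942) ≈ 1514.0*I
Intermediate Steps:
Q = -2292330
c(w, H) = √(1118 + w) (c(w, H) = √(w + 1118) = √(1118 + w))
√(c(-176, 1205) + Q) = √(√(1118 - 176) - 2292330) = √(√942 - 2292330) = √(-2292330 + √942)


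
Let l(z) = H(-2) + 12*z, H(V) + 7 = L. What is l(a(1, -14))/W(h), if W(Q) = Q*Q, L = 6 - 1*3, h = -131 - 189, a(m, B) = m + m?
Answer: 1/5120 ≈ 0.00019531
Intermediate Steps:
a(m, B) = 2*m
h = -320
L = 3 (L = 6 - 3 = 3)
H(V) = -4 (H(V) = -7 + 3 = -4)
l(z) = -4 + 12*z
W(Q) = Q²
l(a(1, -14))/W(h) = (-4 + 12*(2*1))/((-320)²) = (-4 + 12*2)/102400 = (-4 + 24)*(1/102400) = 20*(1/102400) = 1/5120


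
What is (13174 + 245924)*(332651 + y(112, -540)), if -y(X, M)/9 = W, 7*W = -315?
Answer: 86294143488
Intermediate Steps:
W = -45 (W = (⅐)*(-315) = -45)
y(X, M) = 405 (y(X, M) = -9*(-45) = 405)
(13174 + 245924)*(332651 + y(112, -540)) = (13174 + 245924)*(332651 + 405) = 259098*333056 = 86294143488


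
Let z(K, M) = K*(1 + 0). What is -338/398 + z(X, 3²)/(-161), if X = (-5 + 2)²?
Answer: -29000/32039 ≈ -0.90515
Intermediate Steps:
X = 9 (X = (-3)² = 9)
z(K, M) = K (z(K, M) = K*1 = K)
-338/398 + z(X, 3²)/(-161) = -338/398 + 9/(-161) = -338*1/398 + 9*(-1/161) = -169/199 - 9/161 = -29000/32039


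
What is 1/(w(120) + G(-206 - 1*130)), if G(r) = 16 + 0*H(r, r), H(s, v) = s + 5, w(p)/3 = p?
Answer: 1/376 ≈ 0.0026596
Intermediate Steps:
w(p) = 3*p
H(s, v) = 5 + s
G(r) = 16 (G(r) = 16 + 0*(5 + r) = 16 + 0 = 16)
1/(w(120) + G(-206 - 1*130)) = 1/(3*120 + 16) = 1/(360 + 16) = 1/376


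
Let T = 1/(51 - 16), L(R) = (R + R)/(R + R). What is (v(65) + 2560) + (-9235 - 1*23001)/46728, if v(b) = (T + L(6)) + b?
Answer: 1073422237/408870 ≈ 2625.3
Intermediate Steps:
L(R) = 1 (L(R) = (2*R)/((2*R)) = (2*R)*(1/(2*R)) = 1)
T = 1/35 ≈ 0.028571
v(b) = 36/35 + b (v(b) = (1/35 + 1) + b = 36/35 + b)
(v(65) + 2560) + (-9235 - 1*23001)/46728 = ((36/35 + 65) + 2560) + (-9235 - 1*23001)/46728 = (2311/35 + 2560) + (-9235 - 23001)*(1/46728) = 91911/35 - 32236*1/46728 = 91911/35 - 8059/11682 = 1073422237/408870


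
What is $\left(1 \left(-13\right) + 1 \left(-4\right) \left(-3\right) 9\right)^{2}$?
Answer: $9025$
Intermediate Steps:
$\left(1 \left(-13\right) + 1 \left(-4\right) \left(-3\right) 9\right)^{2} = \left(-13 + \left(-4\right) \left(-3\right) 9\right)^{2} = \left(-13 + 12 \cdot 9\right)^{2} = \left(-13 + 108\right)^{2} = 95^{2} = 9025$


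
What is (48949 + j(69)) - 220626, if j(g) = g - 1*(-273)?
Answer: -171335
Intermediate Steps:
j(g) = 273 + g (j(g) = g + 273 = 273 + g)
(48949 + j(69)) - 220626 = (48949 + (273 + 69)) - 220626 = (48949 + 342) - 220626 = 49291 - 220626 = -171335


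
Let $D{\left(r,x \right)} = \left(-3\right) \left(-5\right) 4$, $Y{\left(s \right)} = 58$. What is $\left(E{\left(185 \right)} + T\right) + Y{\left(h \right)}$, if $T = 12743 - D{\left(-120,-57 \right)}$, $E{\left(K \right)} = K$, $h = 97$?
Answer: $12926$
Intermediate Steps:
$D{\left(r,x \right)} = 60$ ($D{\left(r,x \right)} = 15 \cdot 4 = 60$)
$T = 12683$ ($T = 12743 - 60 = 12683$)
$\left(E{\left(185 \right)} + T\right) + Y{\left(h \right)} = \left(185 + 12683\right) + 58 = 12868 + 58 = 12926$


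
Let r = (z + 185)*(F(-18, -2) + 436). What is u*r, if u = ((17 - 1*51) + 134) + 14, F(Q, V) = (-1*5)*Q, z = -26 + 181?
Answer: 20387760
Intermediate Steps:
z = 155
F(Q, V) = -5*Q
u = 114 (u = ((17 - 51) + 134) + 14 = (-34 + 134) + 14 = 100 + 14 = 114)
r = 178840 (r = (155 + 185)*(-5*(-18) + 436) = 340*(90 + 436) = 340*526 = 178840)
u*r = 114*178840 = 20387760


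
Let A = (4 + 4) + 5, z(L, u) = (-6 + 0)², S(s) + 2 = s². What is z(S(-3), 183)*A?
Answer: 468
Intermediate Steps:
S(s) = -2 + s²
z(L, u) = 36 (z(L, u) = (-6)² = 36)
A = 13 (A = 8 + 5 = 13)
z(S(-3), 183)*A = 36*13 = 468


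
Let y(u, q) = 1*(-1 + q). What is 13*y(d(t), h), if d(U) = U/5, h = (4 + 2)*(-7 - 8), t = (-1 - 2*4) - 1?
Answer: -1183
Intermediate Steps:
t = -10 (t = (-1 - 8) - 1 = -9 - 1 = -10)
h = -90 (h = 6*(-15) = -90)
d(U) = U/5 (d(U) = U*(1/5) = U/5)
y(u, q) = -1 + q
13*y(d(t), h) = 13*(-1 - 90) = 13*(-91) = -1183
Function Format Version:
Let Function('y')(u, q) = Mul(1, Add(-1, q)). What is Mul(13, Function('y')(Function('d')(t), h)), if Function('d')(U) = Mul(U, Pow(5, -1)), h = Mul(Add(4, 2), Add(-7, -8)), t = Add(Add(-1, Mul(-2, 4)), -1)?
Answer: -1183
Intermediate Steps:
t = -10 (t = Add(Add(-1, -8), -1) = Add(-9, -1) = -10)
h = -90 (h = Mul(6, -15) = -90)
Function('d')(U) = Mul(Rational(1, 5), U) (Function('d')(U) = Mul(U, Rational(1, 5)) = Mul(Rational(1, 5), U))
Function('y')(u, q) = Add(-1, q)
Mul(13, Function('y')(Function('d')(t), h)) = Mul(13, Add(-1, -90)) = Mul(13, -91) = -1183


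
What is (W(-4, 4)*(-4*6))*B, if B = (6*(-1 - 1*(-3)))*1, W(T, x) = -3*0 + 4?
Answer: -1152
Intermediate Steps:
W(T, x) = 4 (W(T, x) = 0 + 4 = 4)
B = 12 (B = (6*(-1 + 3))*1 = (6*2)*1 = 12*1 = 12)
(W(-4, 4)*(-4*6))*B = (4*(-4*6))*12 = (4*(-24))*12 = -96*12 = -1152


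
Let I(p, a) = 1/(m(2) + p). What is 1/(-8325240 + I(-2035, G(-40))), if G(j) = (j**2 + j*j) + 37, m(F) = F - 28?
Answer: -2061/17158319641 ≈ -1.2012e-7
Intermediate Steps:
m(F) = -28 + F
G(j) = 37 + 2*j**2 (G(j) = (j**2 + j**2) + 37 = 2*j**2 + 37 = 37 + 2*j**2)
I(p, a) = 1/(-26 + p) (I(p, a) = 1/((-28 + 2) + p) = 1/(-26 + p))
1/(-8325240 + I(-2035, G(-40))) = 1/(-8325240 + 1/(-26 - 2035)) = 1/(-8325240 + 1/(-2061)) = 1/(-8325240 - 1/2061) = 1/(-17158319641/2061) = -2061/17158319641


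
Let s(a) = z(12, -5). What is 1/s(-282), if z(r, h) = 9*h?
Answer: -1/45 ≈ -0.022222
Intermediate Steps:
s(a) = -45 (s(a) = 9*(-5) = -45)
1/s(-282) = 1/(-45) = -1/45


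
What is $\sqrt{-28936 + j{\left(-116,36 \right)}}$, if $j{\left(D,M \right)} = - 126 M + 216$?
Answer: $2 i \sqrt{8314} \approx 182.36 i$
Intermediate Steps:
$j{\left(D,M \right)} = 216 - 126 M$
$\sqrt{-28936 + j{\left(-116,36 \right)}} = \sqrt{-28936 + \left(216 - 4536\right)} = \sqrt{-28936 - 4320} = \sqrt{-33256} = 2 i \sqrt{8314}$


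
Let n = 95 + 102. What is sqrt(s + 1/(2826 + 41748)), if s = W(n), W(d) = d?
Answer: sqrt(391407815346)/44574 ≈ 14.036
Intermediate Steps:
n = 197
s = 197
sqrt(s + 1/(2826 + 41748)) = sqrt(197 + 1/(2826 + 41748)) = sqrt(197 + 1/44574) = sqrt(8781079/44574) = sqrt(391407815346)/44574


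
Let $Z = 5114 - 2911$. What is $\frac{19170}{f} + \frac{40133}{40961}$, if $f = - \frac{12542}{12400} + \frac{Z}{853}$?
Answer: $\frac{4153060508617121}{340362848957} \approx 12202.0$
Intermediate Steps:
$Z = 2203$
$f = \frac{8309437}{5288600}$ ($f = - \frac{12542}{12400} + \frac{2203}{853} = \left(-12542\right) \frac{1}{12400} + 2203 \cdot \frac{1}{853} = - \frac{6271}{6200} + \frac{2203}{853} = \frac{8309437}{5288600} \approx 1.5712$)
$\frac{19170}{f} + \frac{40133}{40961} = \frac{19170}{\frac{8309437}{5288600}} + \frac{40133}{40961} = 19170 \cdot \frac{5288600}{8309437} + 40133 \cdot \frac{1}{40961} = \frac{101382462000}{8309437} + \frac{40133}{40961} = \frac{4153060508617121}{340362848957}$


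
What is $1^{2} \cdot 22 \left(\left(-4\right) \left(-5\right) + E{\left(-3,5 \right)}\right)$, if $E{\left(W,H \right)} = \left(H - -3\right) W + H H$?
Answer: $462$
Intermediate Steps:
$E{\left(W,H \right)} = H^{2} + W \left(3 + H\right)$ ($E{\left(W,H \right)} = \left(H + 3\right) W + H^{2} = \left(3 + H\right) W + H^{2} = W \left(3 + H\right) + H^{2} = H^{2} + W \left(3 + H\right)$)
$1^{2} \cdot 22 \left(\left(-4\right) \left(-5\right) + E{\left(-3,5 \right)}\right) = 1^{2} \cdot 22 \left(\left(-4\right) \left(-5\right) + \left(5^{2} + 3 \left(-3\right) + 5 \left(-3\right)\right)\right) = 1 \cdot 22 \left(20 - -1\right) = 22 \left(20 + 1\right) = 22 \cdot 21 = 462$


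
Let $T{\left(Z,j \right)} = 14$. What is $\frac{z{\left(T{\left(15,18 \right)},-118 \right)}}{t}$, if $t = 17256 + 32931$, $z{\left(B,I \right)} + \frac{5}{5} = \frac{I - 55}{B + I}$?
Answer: $\frac{23}{1739816} \approx 1.322 \cdot 10^{-5}$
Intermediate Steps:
$z{\left(B,I \right)} = -1 + \frac{-55 + I}{B + I}$ ($z{\left(B,I \right)} = -1 + \frac{I - 55}{B + I} = -1 + \frac{-55 + I}{B + I}$)
$t = 50187$
$\frac{z{\left(T{\left(15,18 \right)},-118 \right)}}{t} = \frac{\frac{1}{14 - 118} \left(-55 - 14\right)}{50187} = \frac{-55 - 14}{-104} \cdot \frac{1}{50187} = \left(- \frac{1}{104}\right) \left(-69\right) \frac{1}{50187} = \frac{69}{104} \cdot \frac{1}{50187} = \frac{23}{1739816}$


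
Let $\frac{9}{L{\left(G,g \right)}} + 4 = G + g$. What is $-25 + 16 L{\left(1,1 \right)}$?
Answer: $-97$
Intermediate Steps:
$L{\left(G,g \right)} = \frac{9}{-4 + G + g}$ ($L{\left(G,g \right)} = \frac{9}{-4 + \left(G + g\right)} = \frac{9}{-4 + G + g}$)
$-25 + 16 L{\left(1,1 \right)} = -25 + 16 \frac{9}{-4 + 1 + 1} = -25 + 16 \frac{9}{-2} = -25 + 16 \cdot 9 \left(- \frac{1}{2}\right) = -25 + 16 \left(- \frac{9}{2}\right) = -25 - 72 = -97$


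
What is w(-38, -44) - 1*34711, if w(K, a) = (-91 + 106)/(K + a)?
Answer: -2846317/82 ≈ -34711.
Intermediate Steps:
w(K, a) = 15/(K + a)
w(-38, -44) - 1*34711 = 15/(-38 - 44) - 1*34711 = 15/(-82) - 34711 = 15*(-1/82) - 34711 = -15/82 - 34711 = -2846317/82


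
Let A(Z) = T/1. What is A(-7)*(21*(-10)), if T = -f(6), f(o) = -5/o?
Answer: -175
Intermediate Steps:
T = ⅚ (T = -(-5)/6 = -1*(-⅚) = ⅚ ≈ 0.83333)
A(Z) = ⅚ (A(Z) = (⅚)/1 = (⅚)*1 = ⅚)
A(-7)*(21*(-10)) = 5*(21*(-10))/6 = (⅚)*(-210) = -175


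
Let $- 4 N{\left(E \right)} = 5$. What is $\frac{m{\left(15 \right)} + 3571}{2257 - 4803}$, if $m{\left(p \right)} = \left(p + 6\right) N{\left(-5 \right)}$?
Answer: $- \frac{14179}{10184} \approx -1.3923$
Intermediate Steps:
$N{\left(E \right)} = - \frac{5}{4}$ ($N{\left(E \right)} = \left(- \frac{1}{4}\right) 5 = - \frac{5}{4}$)
$m{\left(p \right)} = - \frac{15}{2} - \frac{5 p}{4}$ ($m{\left(p \right)} = \left(p + 6\right) \left(- \frac{5}{4}\right) = \left(6 + p\right) \left(- \frac{5}{4}\right) = - \frac{15}{2} - \frac{5 p}{4}$)
$\frac{m{\left(15 \right)} + 3571}{2257 - 4803} = \frac{\left(- \frac{15}{2} - \frac{75}{4}\right) + 3571}{2257 - 4803} = \frac{\left(- \frac{15}{2} - \frac{75}{4}\right) + 3571}{-2546} = \left(- \frac{105}{4} + 3571\right) \left(- \frac{1}{2546}\right) = \frac{14179}{4} \left(- \frac{1}{2546}\right) = - \frac{14179}{10184}$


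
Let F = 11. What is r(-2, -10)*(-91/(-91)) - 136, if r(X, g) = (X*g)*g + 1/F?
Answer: -3695/11 ≈ -335.91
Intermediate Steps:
r(X, g) = 1/11 + X*g² (r(X, g) = (X*g)*g + 1/11 = X*g² + 1/11 = 1/11 + X*g²)
r(-2, -10)*(-91/(-91)) - 136 = (1/11 - 2*(-10)²)*(-91/(-91)) - 136 = (1/11 - 2*100)*(-91*(-1/91)) - 136 = (1/11 - 200)*1 - 136 = -2199/11*1 - 136 = -2199/11 - 136 = -3695/11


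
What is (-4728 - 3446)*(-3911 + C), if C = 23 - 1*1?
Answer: 31788686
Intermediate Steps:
C = 22 (C = 23 - 1 = 22)
(-4728 - 3446)*(-3911 + C) = (-4728 - 3446)*(-3911 + 22) = -8174*(-3889) = 31788686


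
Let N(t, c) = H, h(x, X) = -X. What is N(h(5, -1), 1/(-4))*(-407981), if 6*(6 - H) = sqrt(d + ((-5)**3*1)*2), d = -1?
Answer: -2447886 + 407981*I*sqrt(251)/6 ≈ -2.4479e+6 + 1.0773e+6*I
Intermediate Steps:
H = 6 - I*sqrt(251)/6 (H = 6 - sqrt(-1 + ((-5)**3*1)*2)/6 = 6 - sqrt(-1 - 125*1*2)/6 = 6 - sqrt(-1 - 125*2)/6 = 6 - sqrt(-1 - 250)/6 = 6 - I*sqrt(251)/6 ≈ 6.0 - 2.6405*I)
N(t, c) = 6 - I*sqrt(251)/6
N(h(5, -1), 1/(-4))*(-407981) = (6 - I*sqrt(251)/6)*(-407981) = -2447886 + 407981*I*sqrt(251)/6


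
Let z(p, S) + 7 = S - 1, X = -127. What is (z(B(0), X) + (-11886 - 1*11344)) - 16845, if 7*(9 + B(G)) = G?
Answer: -40210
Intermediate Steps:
B(G) = -9 + G/7
z(p, S) = -8 + S (z(p, S) = -7 + (S - 1) = -7 + (-1 + S) = -8 + S)
(z(B(0), X) + (-11886 - 1*11344)) - 16845 = ((-8 - 127) + (-11886 - 1*11344)) - 16845 = (-135 + (-11886 - 11344)) - 16845 = (-135 - 23230) - 16845 = -23365 - 16845 = -40210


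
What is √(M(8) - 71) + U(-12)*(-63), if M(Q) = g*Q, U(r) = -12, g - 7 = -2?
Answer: 756 + I*√31 ≈ 756.0 + 5.5678*I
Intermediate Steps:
g = 5 (g = 7 - 2 = 5)
M(Q) = 5*Q
√(M(8) - 71) + U(-12)*(-63) = √(5*8 - 71) - 12*(-63) = √(40 - 71) + 756 = √(-31) + 756 = I*√31 + 756 = 756 + I*√31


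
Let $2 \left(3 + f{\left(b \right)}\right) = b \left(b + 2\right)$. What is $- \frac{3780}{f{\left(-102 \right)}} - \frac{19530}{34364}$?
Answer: $- \frac{38240055}{29192218} \approx -1.3099$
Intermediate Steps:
$f{\left(b \right)} = -3 + \frac{b \left(2 + b\right)}{2}$ ($f{\left(b \right)} = -3 + \frac{b \left(b + 2\right)}{2} = -3 + \frac{b \left(2 + b\right)}{2}$)
$- \frac{3780}{f{\left(-102 \right)}} - \frac{19530}{34364} = - \frac{3780}{-3 - 102 + \frac{\left(-102\right)^{2}}{2}} - \frac{19530}{34364} = - \frac{3780}{-3 - 102 + \frac{1}{2} \cdot 10404} - \frac{9765}{17182} = - \frac{3780}{-3 - 102 + 5202} - \frac{9765}{17182} = - \frac{3780}{5097} - \frac{9765}{17182} = \left(-3780\right) \frac{1}{5097} - \frac{9765}{17182} = - \frac{1260}{1699} - \frac{9765}{17182} = - \frac{38240055}{29192218}$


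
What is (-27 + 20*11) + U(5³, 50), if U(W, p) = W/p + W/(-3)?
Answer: 923/6 ≈ 153.83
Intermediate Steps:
U(W, p) = -W/3 + W/p (U(W, p) = W/p + W*(-⅓) = W/p - W/3 = -W/3 + W/p)
(-27 + 20*11) + U(5³, 50) = (-27 + 20*11) + (-⅓*5³ + 5³/50) = (-27 + 220) + (-⅓*125 + 125*(1/50)) = 193 + (-125/3 + 5/2) = 193 - 235/6 = 923/6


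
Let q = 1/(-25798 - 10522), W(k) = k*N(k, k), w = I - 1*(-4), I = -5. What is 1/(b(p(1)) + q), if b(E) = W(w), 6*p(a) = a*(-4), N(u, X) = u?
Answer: 36320/36319 ≈ 1.0000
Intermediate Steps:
w = -1 (w = -5 - 1*(-4) = -5 + 4 = -1)
p(a) = -2*a/3 (p(a) = (a*(-4))/6 = (-4*a)/6 = -2*a/3)
W(k) = k**2 (W(k) = k*k = k**2)
q = -1/36320 (q = 1/(-36320) = -1/36320 ≈ -2.7533e-5)
b(E) = 1 (b(E) = (-1)**2 = 1)
1/(b(p(1)) + q) = 1/(1 - 1/36320) = 1/(36319/36320) = 36320/36319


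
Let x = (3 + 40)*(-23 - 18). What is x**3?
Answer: -5479701947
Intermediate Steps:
x = -1763 (x = 43*(-41) = -1763)
x**3 = (-1763)**3 = -5479701947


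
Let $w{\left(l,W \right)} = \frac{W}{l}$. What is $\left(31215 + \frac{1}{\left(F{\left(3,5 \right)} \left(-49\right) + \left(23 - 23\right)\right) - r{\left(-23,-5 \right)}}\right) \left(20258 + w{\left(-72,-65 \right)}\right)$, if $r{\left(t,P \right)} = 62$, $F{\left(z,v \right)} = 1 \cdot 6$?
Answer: $\frac{16209204999499}{25632} \approx 6.3238 \cdot 10^{8}$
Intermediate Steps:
$F{\left(z,v \right)} = 6$
$w{\left(l,W \right)} = \frac{W}{l}$
$\left(31215 + \frac{1}{\left(F{\left(3,5 \right)} \left(-49\right) + \left(23 - 23\right)\right) - r{\left(-23,-5 \right)}}\right) \left(20258 + w{\left(-72,-65 \right)}\right) = \left(31215 + \frac{1}{\left(6 \left(-49\right) + \left(23 - 23\right)\right) - 62}\right) \left(20258 - \frac{65}{-72}\right) = \left(31215 + \frac{1}{\left(-294 + \left(23 - 23\right)\right) - 62}\right) \left(20258 - - \frac{65}{72}\right) = \left(31215 + \frac{1}{\left(-294 + 0\right) - 62}\right) \left(20258 + \frac{65}{72}\right) = \left(31215 + \frac{1}{-294 - 62}\right) \frac{1458641}{72} = \left(31215 + \frac{1}{-356}\right) \frac{1458641}{72} = \left(31215 - \frac{1}{356}\right) \frac{1458641}{72} = \frac{11112539}{356} \cdot \frac{1458641}{72} = \frac{16209204999499}{25632}$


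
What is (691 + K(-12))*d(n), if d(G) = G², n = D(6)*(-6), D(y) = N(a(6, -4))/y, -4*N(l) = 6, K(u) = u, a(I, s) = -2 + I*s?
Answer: 6111/4 ≈ 1527.8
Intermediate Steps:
N(l) = -3/2 (N(l) = -¼*6 = -3/2)
D(y) = -3/(2*y)
n = 3/2 (n = -3/2/6*(-6) = -3/2*⅙*(-6) = -¼*(-6) = 3/2 ≈ 1.5000)
(691 + K(-12))*d(n) = (691 - 12)*(3/2)² = 679*(9/4) = 6111/4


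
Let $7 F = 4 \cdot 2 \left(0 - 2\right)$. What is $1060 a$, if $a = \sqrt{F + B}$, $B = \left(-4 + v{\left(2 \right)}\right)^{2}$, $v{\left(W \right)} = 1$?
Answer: $\frac{1060 \sqrt{329}}{7} \approx 2746.7$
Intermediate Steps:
$B = 9$ ($B = \left(-4 + 1\right)^{2} = \left(-3\right)^{2} = 9$)
$F = - \frac{16}{7}$ ($F = \frac{4 \cdot 2 \left(0 - 2\right)}{7} = \frac{8 \left(0 - 2\right)}{7} = \frac{8 \left(-2\right)}{7} = \frac{1}{7} \left(-16\right) = - \frac{16}{7} \approx -2.2857$)
$a = \frac{\sqrt{329}}{7}$ ($a = \sqrt{- \frac{16}{7} + 9} = \sqrt{\frac{47}{7}} = \frac{\sqrt{329}}{7} \approx 2.5912$)
$1060 a = 1060 \frac{\sqrt{329}}{7} = \frac{1060 \sqrt{329}}{7}$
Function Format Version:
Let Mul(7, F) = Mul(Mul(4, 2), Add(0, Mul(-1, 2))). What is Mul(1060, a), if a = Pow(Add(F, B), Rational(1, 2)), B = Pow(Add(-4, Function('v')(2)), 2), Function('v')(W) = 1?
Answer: Mul(Rational(1060, 7), Pow(329, Rational(1, 2))) ≈ 2746.7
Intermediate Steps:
B = 9 (B = Pow(Add(-4, 1), 2) = Pow(-3, 2) = 9)
F = Rational(-16, 7) (F = Mul(Rational(1, 7), Mul(Mul(4, 2), Add(0, Mul(-1, 2)))) = Mul(Rational(1, 7), Mul(8, Add(0, -2))) = Mul(Rational(1, 7), Mul(8, -2)) = Mul(Rational(1, 7), -16) = Rational(-16, 7) ≈ -2.2857)
a = Mul(Rational(1, 7), Pow(329, Rational(1, 2))) (a = Pow(Add(Rational(-16, 7), 9), Rational(1, 2)) = Pow(Rational(47, 7), Rational(1, 2)) = Mul(Rational(1, 7), Pow(329, Rational(1, 2))) ≈ 2.5912)
Mul(1060, a) = Mul(1060, Mul(Rational(1, 7), Pow(329, Rational(1, 2)))) = Mul(Rational(1060, 7), Pow(329, Rational(1, 2)))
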